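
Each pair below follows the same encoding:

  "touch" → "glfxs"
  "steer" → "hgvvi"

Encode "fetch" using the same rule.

This is the alphabet-reversal cipher (Atbash): a becomes z, b becomes y, etc.
On fetch: f↔u, e↔v, t↔g, c↔x, h↔s.

uvgxs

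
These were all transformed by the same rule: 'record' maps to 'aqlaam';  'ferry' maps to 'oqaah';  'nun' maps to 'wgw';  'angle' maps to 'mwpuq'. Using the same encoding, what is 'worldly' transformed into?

faaumuh

The shift depends on letter class: consonant r→a is +9, but vowel e→q is +12. Vowels shift forward by 12 and consonants shift forward by 9.
On worldly: w(cons)+9=f, o(vowel)+12=a, r(cons)+9=a, l(cons)+9=u, d(cons)+9=m, l(cons)+9=u, y(cons)+9=h.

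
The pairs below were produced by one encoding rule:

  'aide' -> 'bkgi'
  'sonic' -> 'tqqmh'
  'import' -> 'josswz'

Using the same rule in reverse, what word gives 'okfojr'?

In aide: a→b is +1, i→k is +2, d→g is +3, e→i is +4 — the shift increases by 1 each position. The shift increases by 1 at each position, starting from +1: 1, 2, 3, ….
Reversing it on okfojr: o−1=n, k−2=i, f−3=c, o−4=k, j−5=e, r−6=l.

nickel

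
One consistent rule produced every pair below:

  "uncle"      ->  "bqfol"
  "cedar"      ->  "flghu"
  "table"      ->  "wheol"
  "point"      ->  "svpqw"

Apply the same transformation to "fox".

iva

The shift depends on letter class: consonant n→q is +3, but vowel u→b is +7. Vowels shift forward by 7 and consonants shift forward by 3.
For fox: f(cons)+3=i, o(vowel)+7=v, x(cons)+3=a.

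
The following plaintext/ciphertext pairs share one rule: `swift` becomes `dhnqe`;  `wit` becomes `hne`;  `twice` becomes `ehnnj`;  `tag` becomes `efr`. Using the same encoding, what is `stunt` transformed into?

Vowels shift forward by 5 and consonants shift forward by 11.
Applying it to stunt: s(cons)+11=d, t(cons)+11=e, u(vowel)+5=z, n(cons)+11=y, t(cons)+11=e.

dezye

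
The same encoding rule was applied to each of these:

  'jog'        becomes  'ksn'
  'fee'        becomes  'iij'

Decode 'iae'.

awe

The output letters match the input read backwards, each shifted +4: jog reversed is goj. Two steps: reverse the string, then apply a Caesar shift of +4.
Undoing it on iae: shift back: i−4=e, a−4=w, e−4=a → ewa; then reverse → awe.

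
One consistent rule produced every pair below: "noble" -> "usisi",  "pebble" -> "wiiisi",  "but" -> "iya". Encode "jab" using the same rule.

The shift depends on letter class: consonant n→u is +7, but vowel o→s is +4. Vowels shift forward by 4 and consonants shift forward by 7.
Applying it to jab: j(cons)+7=q, a(vowel)+4=e, b(cons)+7=i.

qei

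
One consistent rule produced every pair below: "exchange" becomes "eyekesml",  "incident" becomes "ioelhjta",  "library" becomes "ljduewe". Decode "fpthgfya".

forecast

Each letter shifts forward by its position index (0, 1, 2, …) — the shift grows by one for each successive letter.
Undoing it on fpthgfya: f−0=f, p−1=o, t−2=r, h−3=e, g−4=c, f−5=a, y−6=s, a−7=t.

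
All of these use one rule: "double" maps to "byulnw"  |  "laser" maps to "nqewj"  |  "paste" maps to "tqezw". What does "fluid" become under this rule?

rnucb

d(3)→b(1) and o(14)→y(24) fit y≡21x+16 (mod 26); the inverse of 21 mod 26 is 5. Each letter's alphabet position (a=0..z=25) is mapped through 21·x+16 mod 26 — an affine cipher.
On fluid: f(5)→21·5+16≡17=r; l(11)→21·11+16≡13=n; u(20)→21·20+16≡20=u; i(8)→21·8+16≡2=c; d(3)→21·3+16≡1=b (all mod 26).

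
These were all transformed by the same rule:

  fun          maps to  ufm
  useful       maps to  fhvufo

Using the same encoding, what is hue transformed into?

Each pair mirrors across the alphabet (f↔u, u↔f, n↔m): positions sum to 25. Letters are reflected about the middle of the alphabet (position → 25−position): Atbash.
For hue: h↔s, u↔f, e↔v.

sfv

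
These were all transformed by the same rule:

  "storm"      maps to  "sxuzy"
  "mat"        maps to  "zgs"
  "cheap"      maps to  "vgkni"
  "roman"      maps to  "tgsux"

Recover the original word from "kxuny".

shore

The word is reversed, then every letter is shifted forward by 6.
Decoding kxuny: shift back: k−6=e, x−6=r, u−6=o, n−6=h, y−6=s → erohs; then reverse → shore.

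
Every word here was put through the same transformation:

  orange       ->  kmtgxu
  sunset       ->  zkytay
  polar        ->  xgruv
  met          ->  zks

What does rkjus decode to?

model

The output letters match the input read backwards, each shifted +6: orange reversed is egnaro. Read the word backwards and shift each letter +6.
Decoding rkjus: shift back: r−6=l, k−6=e, j−6=d, u−6=o, s−6=m → ledom; then reverse → model.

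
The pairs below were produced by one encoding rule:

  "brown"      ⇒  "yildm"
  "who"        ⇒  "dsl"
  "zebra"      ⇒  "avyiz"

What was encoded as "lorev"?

olive

Each pair mirrors across the alphabet (b↔y, r↔i, o↔l): positions sum to 25. This is the alphabet-reversal cipher (Atbash): a becomes z, b becomes y, etc.
Decoding lorev: l↔o, o↔l, r↔i, e↔v, v↔e.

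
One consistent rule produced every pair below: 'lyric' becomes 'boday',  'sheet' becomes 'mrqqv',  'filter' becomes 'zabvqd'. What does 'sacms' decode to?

l(11)→b(1) and y(24)→o(14) fit y≡9x+6 (mod 26); the inverse of 9 mod 26 is 3. Each letter's alphabet position (a=0..z=25) is mapped through 9·x+6 mod 26 — an affine cipher.
Undoing it on sacms: s(18)→3·(18−6)≡10=k; a(0)→3·(0−6)≡8=i; c(2)→3·(2−6)≡14=o; m(12)→3·(12−6)≡18=s; s(18)→3·(18−6)≡10=k (all mod 26).

kiosk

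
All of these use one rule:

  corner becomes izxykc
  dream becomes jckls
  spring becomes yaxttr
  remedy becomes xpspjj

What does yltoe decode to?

sandy

Shifts by position in corner: pos 0: c→i (+6), pos 1: o→z (+11), pos 2: r→x (+6), pos 3: n→y (+11) — repeating every 2. The shifts repeat in a cycle of length 2: positions 0,1,… shift by +6, +11, then the pattern repeats.
Reversing it on yltoe: y−6=s, l−11=a, t−6=n, o−11=d, e−6=y.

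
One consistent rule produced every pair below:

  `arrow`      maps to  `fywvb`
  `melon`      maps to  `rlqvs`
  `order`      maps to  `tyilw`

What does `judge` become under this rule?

Shifts by position in arrow: pos 0: a→f (+5), pos 1: r→y (+7), pos 2: r→w (+5), pos 3: o→v (+7) — repeating every 2. The shifts repeat in a cycle of length 2: positions 0,1,… shift by +5, +7, then the pattern repeats.
Applying it to judge: j+5=o, u+7=b, d+5=i, g+7=n, e+5=j.

obinj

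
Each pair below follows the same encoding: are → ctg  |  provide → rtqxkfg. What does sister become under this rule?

Compare letters: a→c is +2, r→t is +2, e→g is +2 — a constant shift. It's a constant shift of +2 (ROT2).
For sister: s+2=u, i+2=k, s+2=u, t+2=v, e+2=g, r+2=t.

ukuvgt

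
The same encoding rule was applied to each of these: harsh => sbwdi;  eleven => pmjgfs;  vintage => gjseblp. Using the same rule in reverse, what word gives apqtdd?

policy

It's a Vigenère-style cipher with numeric key [11,1,5]: position i shifts by key[i mod 3].
Undoing it on apqtdd: a−11=p, p−1=o, q−5=l, t−11=i, d−1=c, d−5=y.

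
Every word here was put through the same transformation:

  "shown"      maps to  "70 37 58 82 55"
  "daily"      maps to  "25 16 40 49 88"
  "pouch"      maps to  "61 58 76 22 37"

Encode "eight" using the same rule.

28 40 34 37 73

s(#19)→70 and h(#8)→37: differences scale by 3, so n = 3·pos + 13. The formula is n = 3×(alphabet index, a=1) + 13.
For eight: e=5→28, i=9→40, g=7→34, h=8→37, t=20→73.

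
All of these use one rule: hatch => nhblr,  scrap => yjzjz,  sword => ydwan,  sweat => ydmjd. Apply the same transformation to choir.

In hatch: h→n is +6, a→h is +7, t→b is +8, c→l is +9 — the shift increases by 1 each position. Each letter shifts forward by (position + 6), i.e. 6, 7, 8, … — the shift grows by one for each successive letter.
For choir: c+6=i, h+7=o, o+8=w, i+9=r, r+10=b.

iowrb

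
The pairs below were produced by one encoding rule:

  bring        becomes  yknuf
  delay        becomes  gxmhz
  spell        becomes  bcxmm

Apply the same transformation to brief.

b(1)→y(24) and r(17)→k(10) fit y≡17x+7 (mod 26); the inverse of 17 mod 26 is 23. This is an affine cipher: with a=0,…,z=25, each position x becomes (17x+7) mod 26.
Applying it to brief: b(1)→17·1+7≡24=y; r(17)→17·17+7≡10=k; i(8)→17·8+7≡13=n; e(4)→17·4+7≡23=x; f(5)→17·5+7≡14=o (all mod 26).

yknxo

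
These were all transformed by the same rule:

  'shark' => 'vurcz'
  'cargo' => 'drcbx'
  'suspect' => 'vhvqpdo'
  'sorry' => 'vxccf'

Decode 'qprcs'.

pearl

s(18)→v(21) and h(7)→u(20) fit y≡19x+17 (mod 26); the inverse of 19 mod 26 is 11. Each letter's alphabet position (a=0..z=25) is mapped through 19·x+17 mod 26 — an affine cipher.
Decoding qprcs: q(16)→11·(16−17)≡15=p; p(15)→11·(15−17)≡4=e; r(17)→11·(17−17)≡0=a; c(2)→11·(2−17)≡17=r; s(18)→11·(18−17)≡11=l (all mod 26).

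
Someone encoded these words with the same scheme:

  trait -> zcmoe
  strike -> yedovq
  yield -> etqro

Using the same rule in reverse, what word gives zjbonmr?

Shifts by position in trait: pos 0: t→z (+6), pos 1: r→c (+11), pos 2: a→m (+12), pos 3: i→o (+6), pos 4: t→e (+11) — repeating every 3. A repeating key of period 3 is used — shifts +6, +11, +12 over and over.
Reversing it on zjbonmr: z−6=t, j−11=y, b−12=p, o−6=i, n−11=c, m−12=a, r−6=l.

typical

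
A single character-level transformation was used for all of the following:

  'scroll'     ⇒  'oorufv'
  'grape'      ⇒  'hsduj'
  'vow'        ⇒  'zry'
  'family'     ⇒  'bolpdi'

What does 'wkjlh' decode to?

eight

The output letters match the input read backwards, each shifted +3: scroll reversed is llorcs. Read the word backwards and shift each letter +3.
Undoing it on wkjlh: shift back: w−3=t, k−3=h, j−3=g, l−3=i, h−3=e → thgie; then reverse → eight.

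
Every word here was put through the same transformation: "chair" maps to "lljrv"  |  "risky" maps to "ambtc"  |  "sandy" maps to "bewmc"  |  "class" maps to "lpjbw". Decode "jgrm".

acid

Shifts by position in chair: pos 0: c→l (+9), pos 1: h→l (+4), pos 2: a→j (+9), pos 3: i→r (+9), pos 4: r→v (+4) — repeating every 3. A repeating key of period 3 is used — shifts +9, +4, +9 over and over.
Undoing it on jgrm: j−9=a, g−4=c, r−9=i, m−9=d.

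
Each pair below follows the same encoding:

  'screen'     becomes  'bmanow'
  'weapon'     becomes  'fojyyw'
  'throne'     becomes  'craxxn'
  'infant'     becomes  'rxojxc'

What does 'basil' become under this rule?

kkbrv

Shifts by position in screen: pos 0: s→b (+9), pos 1: c→m (+10), pos 2: r→a (+9), pos 3: e→n (+9), pos 4: e→o (+10), pos 5: n→w (+9) — repeating every 3. A repeating key of period 3 is used — shifts +9, +10, +9 over and over.
For basil: b+9=k, a+10=k, s+9=b, i+9=r, l+10=v.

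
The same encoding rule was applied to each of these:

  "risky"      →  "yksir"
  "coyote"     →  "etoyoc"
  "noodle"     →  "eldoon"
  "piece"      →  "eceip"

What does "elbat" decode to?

table

It's just the letters in reverse order.
Reversing it on elbat: then reverse → table.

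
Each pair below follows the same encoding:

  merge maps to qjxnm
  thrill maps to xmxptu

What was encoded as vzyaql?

In merge: m→q is +4, e→j is +5, r→x is +6, g→n is +7 — the shift increases by 1 each position. The shift increases by 1 at each position, starting from +4: 4, 5, 6, ….
Undoing it on vzyaql: v−4=r, z−5=u, y−6=s, a−7=t, q−8=i, l−9=c.

rustic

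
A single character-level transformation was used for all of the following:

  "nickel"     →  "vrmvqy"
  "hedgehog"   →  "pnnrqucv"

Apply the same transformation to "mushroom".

udcsdbcb

Letter i (0-indexed) is shifted by i+8, so successive shifts are 8, 9, 10, ….
On mushroom: m+8=u, u+9=d, s+10=c, h+11=s, r+12=d, o+13=b, o+14=c, m+15=b.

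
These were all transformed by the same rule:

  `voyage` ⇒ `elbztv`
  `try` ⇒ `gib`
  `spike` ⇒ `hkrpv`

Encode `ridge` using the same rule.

irwtv

This is the alphabet-reversal cipher (Atbash): a becomes z, b becomes y, etc.
On ridge: r↔i, i↔r, d↔w, g↔t, e↔v.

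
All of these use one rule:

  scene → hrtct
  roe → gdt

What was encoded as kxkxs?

It's a constant shift of +15 (ROT15).
Decoding kxkxs: k−15=v, x−15=i, k−15=v, x−15=i, s−15=d.

vivid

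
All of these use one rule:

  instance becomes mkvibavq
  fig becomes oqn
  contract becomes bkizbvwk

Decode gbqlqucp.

humidity

The word is reversed, then every letter is shifted forward by 8.
Undoing it on gbqlqucp: shift back: g−8=y, b−8=t, q−8=i, l−8=d, q−8=i, u−8=m, c−8=u, p−8=h → ytidimuh; then reverse → humidity.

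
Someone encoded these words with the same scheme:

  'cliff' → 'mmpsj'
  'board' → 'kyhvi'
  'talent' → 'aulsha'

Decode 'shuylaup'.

The word is reversed, then every letter is shifted forward by 7.
Decoding shuylaup: shift back: s−7=l, h−7=a, u−7=n, y−7=r, l−7=e, a−7=t, u−7=n, p−7=i → lanretni; then reverse → internal.

internal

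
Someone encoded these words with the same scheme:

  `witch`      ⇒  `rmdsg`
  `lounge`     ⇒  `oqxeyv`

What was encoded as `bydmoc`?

The output letters match the input read backwards, each shifted +10: witch reversed is hctiw. The word is reversed, then every letter is shifted forward by 10.
Reversing it on bydmoc: shift back: b−10=r, y−10=o, d−10=t, m−10=c, o−10=e, c−10=s → rotces; then reverse → sector.

sector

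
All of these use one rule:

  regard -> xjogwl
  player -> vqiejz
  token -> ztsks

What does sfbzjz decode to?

Shifts by position in regard: pos 0: r→x (+6), pos 1: e→j (+5), pos 2: g→o (+8), pos 3: a→g (+6), pos 4: r→w (+5), pos 5: d→l (+8) — repeating every 3. It's a Vigenère-style cipher with numeric key [6,5,8]: position i shifts by key[i mod 3].
Undoing it on sfbzjz: s−6=m, f−5=a, b−8=t, z−6=t, j−5=e, z−8=r.

matter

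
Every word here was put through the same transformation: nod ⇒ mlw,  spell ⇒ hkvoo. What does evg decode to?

This is the alphabet-reversal cipher (Atbash): a becomes z, b becomes y, etc.
Undoing it on evg: e↔v, v↔e, g↔t.

vet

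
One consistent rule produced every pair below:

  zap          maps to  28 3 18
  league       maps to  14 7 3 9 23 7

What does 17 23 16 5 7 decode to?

ounce

Each letter is replaced by its alphabet position (a=1..z=26) + 2.
Undoing it on 17 23 16 5 7: 17→(17−2)÷1=15=o, 23→(23−2)÷1=21=u, 16→(16−2)÷1=14=n, 5→(5−2)÷1=3=c, 7→(7−2)÷1=5=e.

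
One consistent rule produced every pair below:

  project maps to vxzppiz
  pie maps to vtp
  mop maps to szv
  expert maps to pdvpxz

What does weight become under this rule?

cptmnz

The shift depends on letter class: consonant p→v is +6, but vowel o→z is +11. The rule splits by letter class: vowels +11, consonants +6.
On weight: w(cons)+6=c, e(vowel)+11=p, i(vowel)+11=t, g(cons)+6=m, h(cons)+6=n, t(cons)+6=z.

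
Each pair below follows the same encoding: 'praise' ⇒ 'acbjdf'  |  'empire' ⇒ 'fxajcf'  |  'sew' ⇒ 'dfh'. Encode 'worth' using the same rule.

The shift depends on letter class: consonant p→a is +11, but vowel a→b is +1. Vowels shift forward by 1 and consonants shift forward by 11.
Applying it to worth: w(cons)+11=h, o(vowel)+1=p, r(cons)+11=c, t(cons)+11=e, h(cons)+11=s.

hpces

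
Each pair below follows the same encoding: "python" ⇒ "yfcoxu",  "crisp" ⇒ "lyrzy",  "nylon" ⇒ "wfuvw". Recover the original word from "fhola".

wafer

The shifts repeat in a cycle of length 2: positions 0,1,… shift by +9, +7, then the pattern repeats.
Reversing it on fhola: f−9=w, h−7=a, o−9=f, l−7=e, a−9=r.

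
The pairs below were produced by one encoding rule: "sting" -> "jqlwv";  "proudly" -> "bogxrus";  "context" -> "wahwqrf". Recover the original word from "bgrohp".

The output letters match the input read backwards, each shifted +3: sting reversed is gnits. Read the word backwards and shift each letter +3.
Reversing it on bgrohp: shift back: b−3=y, g−3=d, r−3=o, o−3=l, h−3=e, p−3=m → ydolem; then reverse → melody.

melody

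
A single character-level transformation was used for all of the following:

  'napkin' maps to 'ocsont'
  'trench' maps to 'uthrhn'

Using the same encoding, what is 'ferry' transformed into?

The shift increases by 1 at each position, starting from +1: 1, 2, 3, ….
For ferry: f+1=g, e+2=g, r+3=u, r+4=v, y+5=d.

gguvd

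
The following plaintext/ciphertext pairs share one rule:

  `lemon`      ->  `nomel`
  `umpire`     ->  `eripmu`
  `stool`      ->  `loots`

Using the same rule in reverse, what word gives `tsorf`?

frost

The output letters match the input read backwards: lemon reversed is nomel. It's just the letters in reverse order.
Undoing it on tsorf: then reverse → frost.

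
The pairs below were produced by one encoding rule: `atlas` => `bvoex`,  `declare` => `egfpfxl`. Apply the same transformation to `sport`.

In atlas: a→b is +1, t→v is +2, l→o is +3, a→e is +4 — the shift increases by 1 each position. Each letter shifts forward by (position + 1), i.e. 1, 2, 3, … — the shift grows by one for each successive letter.
On sport: s+1=t, p+2=r, o+3=r, r+4=v, t+5=y.

trrvy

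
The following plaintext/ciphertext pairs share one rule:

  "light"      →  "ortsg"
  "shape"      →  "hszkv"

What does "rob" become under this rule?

Each pair mirrors across the alphabet (l↔o, i↔r, g↔t): positions sum to 25. Each letter is replaced by its mirror in the alphabet: a↔z, b↔y, c↔x, and so on (the Atbash cipher).
Applying it to rob: r↔i, o↔l, b↔y.

ily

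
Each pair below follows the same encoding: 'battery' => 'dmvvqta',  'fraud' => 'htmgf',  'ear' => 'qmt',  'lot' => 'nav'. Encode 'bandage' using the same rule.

dmpfmiq

Two shifts are in play — +12 for a/e/i/o/u, +2 for every other letter.
For bandage: b(cons)+2=d, a(vowel)+12=m, n(cons)+2=p, d(cons)+2=f, a(vowel)+12=m, g(cons)+2=i, e(vowel)+12=q.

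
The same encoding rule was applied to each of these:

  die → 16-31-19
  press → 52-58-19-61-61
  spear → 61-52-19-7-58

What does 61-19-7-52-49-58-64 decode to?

seaport

d(#4)→16 and i(#9)→31: differences scale by 3, so n = 3·pos + 4. Each letter becomes 3×(its alphabet position, a=1..z=26) + 4.
Undoing it on 61-19-7-52-49-58-64: 61→(61−4)÷3=19=s, 19→(19−4)÷3=5=e, 7→(7−4)÷3=1=a, 52→(52−4)÷3=16=p, 49→(49−4)÷3=15=o, 58→(58−4)÷3=18=r, 64→(64−4)÷3=20=t.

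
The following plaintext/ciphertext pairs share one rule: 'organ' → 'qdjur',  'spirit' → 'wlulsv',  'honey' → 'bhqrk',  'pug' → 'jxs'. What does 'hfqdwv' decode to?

The output letters match the input read backwards, each shifted +3: organ reversed is nagro. The word is reversed, then every letter is shifted forward by 3.
Undoing it on hfqdwv: shift back: h−3=e, f−3=c, q−3=n, d−3=a, w−3=t, v−3=s → ecnats; then reverse → stance.

stance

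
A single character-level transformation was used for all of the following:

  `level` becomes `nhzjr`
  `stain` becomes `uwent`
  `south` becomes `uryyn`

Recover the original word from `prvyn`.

Each letter shifts forward by (position + 2), i.e. 2, 3, 4, … — the shift grows by one for each successive letter.
Reversing it on prvyn: p−2=n, r−3=o, v−4=r, y−5=t, n−6=h.

north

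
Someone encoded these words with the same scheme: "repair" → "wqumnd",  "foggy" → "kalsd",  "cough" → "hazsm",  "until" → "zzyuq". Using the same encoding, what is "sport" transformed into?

Shifts by position in repair: pos 0: r→w (+5), pos 1: e→q (+12), pos 2: p→u (+5), pos 3: a→m (+12) — repeating every 2. A repeating key of period 2 is used — shifts +5, +12 over and over.
On sport: s+5=x, p+12=b, o+5=t, r+12=d, t+5=y.

xbtdy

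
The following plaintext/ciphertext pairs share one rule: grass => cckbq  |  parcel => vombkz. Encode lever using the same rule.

The output letters match the input read backwards, each shifted +10: grass reversed is ssarg. Two steps: reverse the string, then apply a Caesar shift of +10.
Applying it to lever: reverse → revel; then shift: r+10=b, e+10=o, v+10=f, e+10=o, l+10=v.

bofov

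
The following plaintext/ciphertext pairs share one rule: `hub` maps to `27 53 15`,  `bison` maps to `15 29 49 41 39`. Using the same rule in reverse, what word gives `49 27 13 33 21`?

shake

h(#8)→27 and u(#21)→53: differences scale by 2, so n = 2·pos + 11. Each letter becomes 2×(its alphabet position, a=1..z=26) + 11.
Reversing it on 49 27 13 33 21: 49→(49−11)÷2=19=s, 27→(27−11)÷2=8=h, 13→(13−11)÷2=1=a, 33→(33−11)÷2=11=k, 21→(21−11)÷2=5=e.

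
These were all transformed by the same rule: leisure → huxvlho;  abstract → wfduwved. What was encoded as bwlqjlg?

dignity

The output letters match the input read backwards, each shifted +3: leisure reversed is erusiel. Two steps: reverse the string, then apply a Caesar shift of +3.
Decoding bwlqjlg: shift back: b−3=y, w−3=t, l−3=i, q−3=n, j−3=g, l−3=i, g−3=d → ytingid; then reverse → dignity.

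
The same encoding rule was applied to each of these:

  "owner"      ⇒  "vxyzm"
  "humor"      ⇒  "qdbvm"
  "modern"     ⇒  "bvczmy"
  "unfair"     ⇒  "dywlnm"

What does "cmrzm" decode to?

Treating letters as 0–25, the rule is x ↦ 23x + 11 (mod 26).
Decoding cmrzm: c(2)→17·(2−11)≡3=d; m(12)→17·(12−11)≡17=r; r(17)→17·(17−11)≡24=y; z(25)→17·(25−11)≡4=e; m(12)→17·(12−11)≡17=r (all mod 26).

dryer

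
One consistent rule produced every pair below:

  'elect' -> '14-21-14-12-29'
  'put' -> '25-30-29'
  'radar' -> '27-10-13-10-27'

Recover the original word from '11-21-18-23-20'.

Letters become their 1-based position plus 9 (so a→10, b→11, …).
Undoing it on 11-21-18-23-20: 11→(11−9)÷1=2=b, 21→(21−9)÷1=12=l, 18→(18−9)÷1=9=i, 23→(23−9)÷1=14=n, 20→(20−9)÷1=11=k.

blink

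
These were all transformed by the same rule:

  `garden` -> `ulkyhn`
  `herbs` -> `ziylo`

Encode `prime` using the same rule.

ltpyw

The output letters match the input read backwards, each shifted +7: garden reversed is nedrag. Two steps: reverse the string, then apply a Caesar shift of +7.
Applying it to prime: reverse → emirp; then shift: e+7=l, m+7=t, i+7=p, r+7=y, p+7=w.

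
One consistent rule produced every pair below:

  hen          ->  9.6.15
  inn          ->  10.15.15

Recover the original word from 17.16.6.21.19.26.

poetry

h is letter #8 and maps to 9: an offset of 1. Letters become their 1-based position plus 1 (so a→2, b→3, …).
Reversing it on 17.16.6.21.19.26: 17→(17−1)÷1=16=p, 16→(16−1)÷1=15=o, 6→(6−1)÷1=5=e, 21→(21−1)÷1=20=t, 19→(19−1)÷1=18=r, 26→(26−1)÷1=25=y.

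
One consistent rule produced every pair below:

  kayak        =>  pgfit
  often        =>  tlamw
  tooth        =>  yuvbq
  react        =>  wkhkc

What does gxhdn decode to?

brave

Letter i (0-indexed) is shifted by i+5, so successive shifts are 5, 6, 7, ….
Decoding gxhdn: g−5=b, x−6=r, h−7=a, d−8=v, n−9=e.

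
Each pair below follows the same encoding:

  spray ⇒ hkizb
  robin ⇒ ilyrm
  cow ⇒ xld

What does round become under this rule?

Each pair mirrors across the alphabet (s↔h, p↔k, r↔i): positions sum to 25. This is the alphabet-reversal cipher (Atbash): a becomes z, b becomes y, etc.
For round: r↔i, o↔l, u↔f, n↔m, d↔w.

ilfmw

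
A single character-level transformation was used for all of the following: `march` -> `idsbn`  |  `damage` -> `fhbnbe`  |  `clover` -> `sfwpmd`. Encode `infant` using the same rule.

Read the word backwards and shift each letter +1.
For infant: reverse → tnafni; then shift: t+1=u, n+1=o, a+1=b, f+1=g, n+1=o, i+1=j.

uobgoj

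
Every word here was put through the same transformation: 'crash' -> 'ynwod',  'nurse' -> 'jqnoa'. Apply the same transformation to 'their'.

pdaen

Compare letters: c→y is +22, r→n is +22, a→w is +22 — a constant shift. Every letter moves 22 places later in the alphabet, wrapping around z→a.
For their: t+22=p, h+22=d, e+22=a, i+22=e, r+22=n.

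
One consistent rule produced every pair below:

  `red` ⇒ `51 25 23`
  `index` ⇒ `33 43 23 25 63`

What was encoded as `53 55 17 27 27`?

With a=1..z=26, the number is 2·pos + 15.
Undoing it on 53 55 17 27 27: 53→(53−15)÷2=19=s, 55→(55−15)÷2=20=t, 17→(17−15)÷2=1=a, 27→(27−15)÷2=6=f, 27→(27−15)÷2=6=f.

staff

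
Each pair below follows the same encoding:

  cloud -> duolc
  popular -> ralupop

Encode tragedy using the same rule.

ydegart

The word is simply reversed.
Applying it to tragedy: reverse → ydegart.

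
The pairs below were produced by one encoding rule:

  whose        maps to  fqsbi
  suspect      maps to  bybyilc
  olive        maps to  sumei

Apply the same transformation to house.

qsybi

The rule splits by letter class: vowels +4, consonants +9.
For house: h(cons)+9=q, o(vowel)+4=s, u(vowel)+4=y, s(cons)+9=b, e(vowel)+4=i.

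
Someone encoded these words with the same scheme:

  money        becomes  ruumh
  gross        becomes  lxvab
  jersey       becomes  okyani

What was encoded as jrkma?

elder

In money: m→r is +5, o→u is +6, n→u is +7, e→m is +8 — the shift increases by 1 each position. Letter i (0-indexed) is shifted by i+5, so successive shifts are 5, 6, 7, ….
Decoding jrkma: j−5=e, r−6=l, k−7=d, m−8=e, a−9=r.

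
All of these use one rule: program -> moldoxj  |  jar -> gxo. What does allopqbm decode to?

Compare letters: p→m is +23, r→o is +23, o→l is +23 — a constant shift. Every letter moves 23 places later in the alphabet, wrapping around z→a.
Decoding allopqbm: a−23=d, l−23=o, l−23=o, o−23=r, p−23=s, q−23=t, b−23=e, m−23=p.

doorstep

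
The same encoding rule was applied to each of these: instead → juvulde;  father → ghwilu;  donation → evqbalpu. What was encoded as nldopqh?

Shifts by position in instead: pos 0: i→j (+1), pos 1: n→u (+7), pos 2: s→v (+3), pos 3: t→u (+1), pos 4: e→l (+7), pos 5: a→d (+3) — repeating every 3. A repeating key of period 3 is used — shifts +1, +7, +3 over and over.
Undoing it on nldopqh: n−1=m, l−7=e, d−3=a, o−1=n, p−7=i, q−3=n, h−1=g.

meaning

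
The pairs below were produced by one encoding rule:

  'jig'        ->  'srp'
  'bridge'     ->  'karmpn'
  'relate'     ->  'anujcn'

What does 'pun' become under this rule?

Each letter is shifted forward by 9 in the alphabet (a Caesar shift of +9).
Applying it to pun: p+9=y, u+9=d, n+9=w.

ydw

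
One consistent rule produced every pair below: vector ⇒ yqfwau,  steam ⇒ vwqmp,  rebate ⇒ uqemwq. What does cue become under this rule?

The shift depends on letter class: consonant v→y is +3, but vowel e→q is +12. Two shifts are in play — +12 for a/e/i/o/u, +3 for every other letter.
On cue: c(cons)+3=f, u(vowel)+12=g, e(vowel)+12=q.

fgq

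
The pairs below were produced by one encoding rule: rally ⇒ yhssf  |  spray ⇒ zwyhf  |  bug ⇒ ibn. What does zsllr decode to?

Compare letters: r→y is +7, a→h is +7, l→s is +7 — a constant shift. Each letter is shifted forward by 7 in the alphabet (a Caesar shift of +7).
Reversing it on zsllr: z−7=s, s−7=l, l−7=e, l−7=e, r−7=k.

sleek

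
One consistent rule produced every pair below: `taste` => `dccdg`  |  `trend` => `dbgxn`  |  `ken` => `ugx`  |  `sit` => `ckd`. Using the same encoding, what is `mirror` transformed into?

Two shifts are in play — +2 for a/e/i/o/u, +10 for every other letter.
For mirror: m(cons)+10=w, i(vowel)+2=k, r(cons)+10=b, r(cons)+10=b, o(vowel)+2=q, r(cons)+10=b.

wkbbqb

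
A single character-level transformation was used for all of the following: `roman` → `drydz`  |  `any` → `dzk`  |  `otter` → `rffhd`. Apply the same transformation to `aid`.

dlp

Two shifts are in play — +3 for a/e/i/o/u, +12 for every other letter.
Applying it to aid: a(vowel)+3=d, i(vowel)+3=l, d(cons)+12=p.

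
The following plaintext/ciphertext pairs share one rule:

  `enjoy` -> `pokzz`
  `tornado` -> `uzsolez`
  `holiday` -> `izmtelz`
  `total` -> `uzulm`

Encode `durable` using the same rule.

efslcmp

Two shifts are in play — +11 for a/e/i/o/u, +1 for every other letter.
Applying it to durable: d(cons)+1=e, u(vowel)+11=f, r(cons)+1=s, a(vowel)+11=l, b(cons)+1=c, l(cons)+1=m, e(vowel)+11=p.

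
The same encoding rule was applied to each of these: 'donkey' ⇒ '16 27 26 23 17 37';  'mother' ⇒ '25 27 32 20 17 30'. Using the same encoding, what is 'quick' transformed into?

Letters become their 1-based position plus 12 (so a→13, b→14, …).
For quick: q=17→29, u=21→33, i=9→21, c=3→15, k=11→23.

29 33 21 15 23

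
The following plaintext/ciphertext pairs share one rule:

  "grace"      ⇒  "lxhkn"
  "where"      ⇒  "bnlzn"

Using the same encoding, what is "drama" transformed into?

Letter i (0-indexed) is shifted by i+5, so successive shifts are 5, 6, 7, ….
Applying it to drama: d+5=i, r+6=x, a+7=h, m+8=u, a+9=j.

ixhuj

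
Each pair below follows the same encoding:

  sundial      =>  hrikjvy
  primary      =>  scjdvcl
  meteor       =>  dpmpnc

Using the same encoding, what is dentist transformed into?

kpimjhm

s(18)→h(7) and u(20)→r(17) fit y≡5x+21 (mod 26); the inverse of 5 mod 26 is 21. Treating letters as 0–25, the rule is x ↦ 5x + 21 (mod 26).
For dentist: d(3)→5·3+21≡10=k; e(4)→5·4+21≡15=p; n(13)→5·13+21≡8=i; t(19)→5·19+21≡12=m; i(8)→5·8+21≡9=j; s(18)→5·18+21≡7=h; t(19)→5·19+21≡12=m (all mod 26).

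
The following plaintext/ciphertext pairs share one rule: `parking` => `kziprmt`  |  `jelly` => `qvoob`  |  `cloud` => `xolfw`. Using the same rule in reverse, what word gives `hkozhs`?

Letters are reflected about the middle of the alphabet (position → 25−position): Atbash.
Decoding hkozhs: h↔s, k↔p, o↔l, z↔a, h↔s, s↔h.

splash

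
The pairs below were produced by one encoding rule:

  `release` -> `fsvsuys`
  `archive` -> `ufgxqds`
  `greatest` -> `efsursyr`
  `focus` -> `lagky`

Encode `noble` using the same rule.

hanvs

r(17)→f(5) and e(4)→s(18) fit y≡19x+20 (mod 26); the inverse of 19 mod 26 is 11. Treating letters as 0–25, the rule is x ↦ 19x + 20 (mod 26).
For noble: n(13)→19·13+20≡7=h; o(14)→19·14+20≡0=a; b(1)→19·1+20≡13=n; l(11)→19·11+20≡21=v; e(4)→19·4+20≡18=s (all mod 26).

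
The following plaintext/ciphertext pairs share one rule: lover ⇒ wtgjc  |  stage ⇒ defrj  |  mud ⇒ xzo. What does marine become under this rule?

The shift depends on letter class: consonant l→w is +11, but vowel o→t is +5. Two shifts are in play — +5 for a/e/i/o/u, +11 for every other letter.
On marine: m(cons)+11=x, a(vowel)+5=f, r(cons)+11=c, i(vowel)+5=n, n(cons)+11=y, e(vowel)+5=j.

xfcnyj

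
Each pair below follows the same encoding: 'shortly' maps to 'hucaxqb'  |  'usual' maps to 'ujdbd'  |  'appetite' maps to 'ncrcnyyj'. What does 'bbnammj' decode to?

address

The output letters match the input read backwards, each shifted +9: shortly reversed is yltrohs. The word is reversed, then every letter is shifted forward by 9.
Undoing it on bbnammj: shift back: b−9=s, b−9=s, n−9=e, a−9=r, m−9=d, m−9=d, j−9=a → sserdda; then reverse → address.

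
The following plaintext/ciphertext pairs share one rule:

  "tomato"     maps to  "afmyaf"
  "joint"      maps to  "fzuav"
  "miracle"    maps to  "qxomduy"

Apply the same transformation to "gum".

ygs

The output letters match the input read backwards, each shifted +12: tomato reversed is otamot. Read the word backwards and shift each letter +12.
For gum: reverse → mug; then shift: m+12=y, u+12=g, g+12=s.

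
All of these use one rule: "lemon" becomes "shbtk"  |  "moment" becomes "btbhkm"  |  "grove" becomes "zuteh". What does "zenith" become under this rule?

This is an affine cipher: with a=0,…,z=25, each position x becomes (9x+23) mod 26.
Applying it to zenith: z(25)→9·25+23≡14=o; e(4)→9·4+23≡7=h; n(13)→9·13+23≡10=k; i(8)→9·8+23≡17=r; t(19)→9·19+23≡12=m; h(7)→9·7+23≡8=i (all mod 26).

ohkrmi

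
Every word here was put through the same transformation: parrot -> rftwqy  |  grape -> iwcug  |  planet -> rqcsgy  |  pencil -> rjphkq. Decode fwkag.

Shifts by position in parrot: pos 0: p→r (+2), pos 1: a→f (+5), pos 2: r→t (+2), pos 3: r→w (+5) — repeating every 2. It's a Vigenère-style cipher with numeric key [2,5]: position i shifts by key[i mod 2].
Decoding fwkag: f−2=d, w−5=r, k−2=i, a−5=v, g−2=e.

drive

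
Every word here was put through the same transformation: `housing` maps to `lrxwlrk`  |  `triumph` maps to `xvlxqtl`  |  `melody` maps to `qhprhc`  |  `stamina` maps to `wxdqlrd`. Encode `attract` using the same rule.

dxxvdgx

The shift depends on letter class: consonant h→l is +4, but vowel o→r is +3. Two shifts are in play — +3 for a/e/i/o/u, +4 for every other letter.
On attract: a(vowel)+3=d, t(cons)+4=x, t(cons)+4=x, r(cons)+4=v, a(vowel)+3=d, c(cons)+4=g, t(cons)+4=x.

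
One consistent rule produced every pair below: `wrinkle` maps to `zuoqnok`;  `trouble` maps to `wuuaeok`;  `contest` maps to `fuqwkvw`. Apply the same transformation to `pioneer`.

The shift depends on letter class: consonant w→z is +3, but vowel i→o is +6. Two shifts are in play — +6 for a/e/i/o/u, +3 for every other letter.
Applying it to pioneer: p(cons)+3=s, i(vowel)+6=o, o(vowel)+6=u, n(cons)+3=q, e(vowel)+6=k, e(vowel)+6=k, r(cons)+3=u.

souqkku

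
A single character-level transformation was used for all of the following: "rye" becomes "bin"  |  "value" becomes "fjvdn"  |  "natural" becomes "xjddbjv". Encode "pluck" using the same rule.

zvdmu

The shift depends on letter class: consonant r→b is +10, but vowel e→n is +9. Vowels shift forward by 9 and consonants shift forward by 10.
For pluck: p(cons)+10=z, l(cons)+10=v, u(vowel)+9=d, c(cons)+10=m, k(cons)+10=u.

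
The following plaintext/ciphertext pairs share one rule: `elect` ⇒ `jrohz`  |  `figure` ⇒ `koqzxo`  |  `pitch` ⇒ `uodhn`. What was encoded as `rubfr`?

It's a Vigenère-style cipher with numeric key [5,6,10]: position i shifts by key[i mod 3].
Reversing it on rubfr: r−5=m, u−6=o, b−10=r, f−5=a, r−6=l.

moral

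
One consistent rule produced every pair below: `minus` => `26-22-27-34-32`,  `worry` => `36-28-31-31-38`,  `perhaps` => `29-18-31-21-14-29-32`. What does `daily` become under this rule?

m is letter #13 and maps to 26: an offset of 13. The number is (letter's place in the alphabet, a=1) + 13.
On daily: d=4→17, a=1→14, i=9→22, l=12→25, y=25→38.

17-14-22-25-38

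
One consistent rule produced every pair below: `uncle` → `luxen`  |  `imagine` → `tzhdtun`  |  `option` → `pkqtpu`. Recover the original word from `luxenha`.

Each letter's alphabet position (a=0..z=25) is mapped through 21·x+7 mod 26 — an affine cipher.
Reversing it on luxenha: l(11)→5·(11−7)≡20=u; u(20)→5·(20−7)≡13=n; x(23)→5·(23−7)≡2=c; e(4)→5·(4−7)≡11=l; n(13)→5·(13−7)≡4=e; h(7)→5·(7−7)≡0=a; a(0)→5·(0−7)≡17=r (all mod 26).

unclear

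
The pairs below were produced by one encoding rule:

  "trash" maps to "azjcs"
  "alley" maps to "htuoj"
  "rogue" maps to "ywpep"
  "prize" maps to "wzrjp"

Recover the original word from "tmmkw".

medal

In trash: t→a is +7, r→z is +8, a→j is +9, s→c is +10 — the shift increases by 1 each position. Each letter shifts forward by (position + 7), i.e. 7, 8, 9, … — the shift grows by one for each successive letter.
Undoing it on tmmkw: t−7=m, m−8=e, m−9=d, k−10=a, w−11=l.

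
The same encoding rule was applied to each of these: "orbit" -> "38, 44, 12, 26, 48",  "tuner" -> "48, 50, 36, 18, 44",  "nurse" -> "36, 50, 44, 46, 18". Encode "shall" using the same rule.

o(#15)→38 and r(#18)→44: differences scale by 2, so n = 2·pos + 8. With a=1..z=26, the number is 2·pos + 8.
Applying it to shall: s=19→46, h=8→24, a=1→10, l=12→32, l=12→32.

46, 24, 10, 32, 32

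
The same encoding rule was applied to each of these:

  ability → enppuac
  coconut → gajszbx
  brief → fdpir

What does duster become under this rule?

hgzxqy

It's a Vigenère-style cipher with numeric key [4,12,7]: position i shifts by key[i mod 3].
For duster: d+4=h, u+12=g, s+7=z, t+4=x, e+12=q, r+7=y.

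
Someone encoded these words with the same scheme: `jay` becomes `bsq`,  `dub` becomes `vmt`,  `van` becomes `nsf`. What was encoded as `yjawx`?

grief

This is a Caesar cipher with shift 18.
Undoing it on yjawx: y−18=g, j−18=r, a−18=i, w−18=e, x−18=f.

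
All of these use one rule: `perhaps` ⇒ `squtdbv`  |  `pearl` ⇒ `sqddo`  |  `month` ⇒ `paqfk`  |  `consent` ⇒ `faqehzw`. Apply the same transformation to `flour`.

ixrgu

The shifts repeat in a cycle of length 2: positions 0,1,… shift by +3, +12, then the pattern repeats.
For flour: f+3=i, l+12=x, o+3=r, u+12=g, r+3=u.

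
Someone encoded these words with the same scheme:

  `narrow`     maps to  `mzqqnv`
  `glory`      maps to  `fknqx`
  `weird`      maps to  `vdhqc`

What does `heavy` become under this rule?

Compare letters: n→m is +25, a→z is +25, r→q is +25 — a constant shift. This is a Caesar cipher with shift 25.
Applying it to heavy: h+25=g, e+25=d, a+25=z, v+25=u, y+25=x.

gdzux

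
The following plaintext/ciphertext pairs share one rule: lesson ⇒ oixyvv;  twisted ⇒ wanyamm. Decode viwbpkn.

In lesson: l→o is +3, e→i is +4, s→x is +5, s→y is +6 — the shift increases by 1 each position. Letter i (0-indexed) is shifted by i+3, so successive shifts are 3, 4, 5, ….
Reversing it on viwbpkn: v−3=s, i−4=e, w−5=r, b−6=v, p−7=i, k−8=c, n−9=e.

service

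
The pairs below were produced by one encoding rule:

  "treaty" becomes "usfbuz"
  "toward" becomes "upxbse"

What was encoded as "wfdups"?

Compare letters: t→u is +1, r→s is +1, e→f is +1 — a constant shift. Each letter is shifted forward by 1 in the alphabet (a Caesar shift of +1).
Reversing it on wfdups: w−1=v, f−1=e, d−1=c, u−1=t, p−1=o, s−1=r.

vector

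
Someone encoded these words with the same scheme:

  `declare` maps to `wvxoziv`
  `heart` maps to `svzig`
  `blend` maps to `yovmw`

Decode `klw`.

pod

Each pair mirrors across the alphabet (d↔w, e↔v, c↔x): positions sum to 25. Letters are reflected about the middle of the alphabet (position → 25−position): Atbash.
Decoding klw: k↔p, l↔o, w↔d.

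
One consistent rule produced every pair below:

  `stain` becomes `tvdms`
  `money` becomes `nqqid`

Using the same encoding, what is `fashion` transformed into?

gcvlnuu

In stain: s→t is +1, t→v is +2, a→d is +3, i→m is +4 — the shift increases by 1 each position. The shift increases by 1 at each position, starting from +1: 1, 2, 3, ….
For fashion: f+1=g, a+2=c, s+3=v, h+4=l, i+5=n, o+6=u, n+7=u.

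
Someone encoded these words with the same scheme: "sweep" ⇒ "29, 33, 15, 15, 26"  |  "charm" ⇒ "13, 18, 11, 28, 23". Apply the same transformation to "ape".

11, 26, 15

Letters become their 1-based position plus 10 (so a→11, b→12, …).
On ape: a=1→11, p=16→26, e=5→15.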